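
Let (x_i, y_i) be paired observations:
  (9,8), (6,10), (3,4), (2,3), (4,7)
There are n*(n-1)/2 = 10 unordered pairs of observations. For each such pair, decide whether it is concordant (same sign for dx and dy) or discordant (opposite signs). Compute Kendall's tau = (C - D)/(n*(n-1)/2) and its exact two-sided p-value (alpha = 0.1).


Step 1: Enumerate the 10 unordered pairs (i,j) with i<j and classify each by sign(x_j-x_i) * sign(y_j-y_i).
  (1,2):dx=-3,dy=+2->D; (1,3):dx=-6,dy=-4->C; (1,4):dx=-7,dy=-5->C; (1,5):dx=-5,dy=-1->C
  (2,3):dx=-3,dy=-6->C; (2,4):dx=-4,dy=-7->C; (2,5):dx=-2,dy=-3->C; (3,4):dx=-1,dy=-1->C
  (3,5):dx=+1,dy=+3->C; (4,5):dx=+2,dy=+4->C
Step 2: C = 9, D = 1, total pairs = 10.
Step 3: tau = (C - D)/(n(n-1)/2) = (9 - 1)/10 = 0.800000.
Step 4: Exact two-sided p-value (enumerate n! = 120 permutations of y under H0): p = 0.083333.
Step 5: alpha = 0.1. reject H0.

tau_b = 0.8000 (C=9, D=1), p = 0.083333, reject H0.


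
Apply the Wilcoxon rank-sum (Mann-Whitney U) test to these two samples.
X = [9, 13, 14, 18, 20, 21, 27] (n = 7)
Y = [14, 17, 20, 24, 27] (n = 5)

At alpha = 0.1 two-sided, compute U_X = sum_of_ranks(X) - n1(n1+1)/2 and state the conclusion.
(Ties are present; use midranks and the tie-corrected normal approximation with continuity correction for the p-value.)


Step 1: Combine and sort all 12 observations; assign midranks.
sorted (value, group): (9,X), (13,X), (14,X), (14,Y), (17,Y), (18,X), (20,X), (20,Y), (21,X), (24,Y), (27,X), (27,Y)
ranks: 9->1, 13->2, 14->3.5, 14->3.5, 17->5, 18->6, 20->7.5, 20->7.5, 21->9, 24->10, 27->11.5, 27->11.5
Step 2: Rank sum for X: R1 = 1 + 2 + 3.5 + 6 + 7.5 + 9 + 11.5 = 40.5.
Step 3: U_X = R1 - n1(n1+1)/2 = 40.5 - 7*8/2 = 40.5 - 28 = 12.5.
       U_Y = n1*n2 - U_X = 35 - 12.5 = 22.5.
Step 4: Ties are present, so use the tie-corrected normal approximation (with continuity correction) for the p-value.
Step 5: p-value = 0.462546; compare to alpha = 0.1. fail to reject H0.

U_X = 12.5, p = 0.462546, fail to reject H0 at alpha = 0.1.


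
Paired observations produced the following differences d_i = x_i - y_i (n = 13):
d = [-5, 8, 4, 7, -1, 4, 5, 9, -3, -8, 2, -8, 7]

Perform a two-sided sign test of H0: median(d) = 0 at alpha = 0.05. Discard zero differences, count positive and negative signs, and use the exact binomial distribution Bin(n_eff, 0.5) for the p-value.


Step 1: Discard zero differences. Original n = 13; n_eff = number of nonzero differences = 13.
Nonzero differences (with sign): -5, +8, +4, +7, -1, +4, +5, +9, -3, -8, +2, -8, +7
Step 2: Count signs: positive = 8, negative = 5.
Step 3: Under H0: P(positive) = 0.5, so the number of positives S ~ Bin(13, 0.5).
Step 4: Two-sided exact p-value = sum of Bin(13,0.5) probabilities at or below the observed probability = 0.581055.
Step 5: alpha = 0.05. fail to reject H0.

n_eff = 13, pos = 8, neg = 5, p = 0.581055, fail to reject H0.


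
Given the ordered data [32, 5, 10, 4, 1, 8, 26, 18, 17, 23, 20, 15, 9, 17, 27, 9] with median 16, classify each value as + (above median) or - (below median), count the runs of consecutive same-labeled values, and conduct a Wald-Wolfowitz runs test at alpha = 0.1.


Step 1: Compute median = 16; label A = above, B = below.
Labels in order: ABBBBBAAAAABBAAB  (n_A = 8, n_B = 8)
Step 2: Count runs R = 6.
Step 3: Under H0 (random ordering), E[R] = 2*n_A*n_B/(n_A+n_B) + 1 = 2*8*8/16 + 1 = 9.0000.
        Var[R] = 2*n_A*n_B*(2*n_A*n_B - n_A - n_B) / ((n_A+n_B)^2 * (n_A+n_B-1)) = 14336/3840 = 3.7333.
        SD[R] = 1.9322.
Step 4: Continuity-corrected z = (R + 0.5 - E[R]) / SD[R] = (6 + 0.5 - 9.0000) / 1.9322 = -1.2939.
Step 5: Two-sided p-value via normal approximation = 2*(1 - Phi(|z|)) = 0.195709.
Step 6: alpha = 0.1. fail to reject H0.

R = 6, z = -1.2939, p = 0.195709, fail to reject H0.


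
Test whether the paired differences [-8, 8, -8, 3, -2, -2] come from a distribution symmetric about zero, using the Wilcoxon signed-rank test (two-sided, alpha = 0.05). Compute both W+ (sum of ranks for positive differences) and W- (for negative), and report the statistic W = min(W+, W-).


Step 1: Drop any zero differences (none here) and take |d_i|.
|d| = [8, 8, 8, 3, 2, 2]
Step 2: Midrank |d_i| (ties get averaged ranks).
ranks: |8|->5, |8|->5, |8|->5, |3|->3, |2|->1.5, |2|->1.5
Step 3: Attach original signs; sum ranks with positive sign and with negative sign.
W+ = 5 + 3 = 8
W- = 5 + 5 + 1.5 + 1.5 = 13
(Check: W+ + W- = 21 should equal n(n+1)/2 = 21.)
Step 4: Test statistic W = min(W+, W-) = 8.
Step 5: Ties in |d|, so use the tie-corrected normal approximation.
        E[W] = n(n+1)/4 = 6*7/4 = 10.5.
        Tie groups: |d|=2 (t=2), |d|=8 (t=3); sum(t^3 - t) = 30.
        Var[W] = n(n+1)(2n+1)/24 - sum(t^3-t)/48 = 546/24 - 30/48 = 22.125.
        z = (W - E[W]) / sqrt(Var[W]) = (8 - 10.5) / 4.7037 = -0.5315.
        Two-sided p = 2*Phi(z) = 0.595076.
Step 6: alpha = 0.05. fail to reject H0.

W+ = 8, W- = 13, W = min = 8, p = 0.595076, fail to reject H0.


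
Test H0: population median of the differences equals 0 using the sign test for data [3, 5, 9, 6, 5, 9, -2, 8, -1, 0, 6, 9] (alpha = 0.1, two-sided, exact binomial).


Step 1: Discard zero differences. Original n = 12; n_eff = number of nonzero differences = 11.
Nonzero differences (with sign): +3, +5, +9, +6, +5, +9, -2, +8, -1, +6, +9
Step 2: Count signs: positive = 9, negative = 2.
Step 3: Under H0: P(positive) = 0.5, so the number of positives S ~ Bin(11, 0.5).
Step 4: Two-sided exact p-value = sum of Bin(11,0.5) probabilities at or below the observed probability = 0.065430.
Step 5: alpha = 0.1. reject H0.

n_eff = 11, pos = 9, neg = 2, p = 0.065430, reject H0.


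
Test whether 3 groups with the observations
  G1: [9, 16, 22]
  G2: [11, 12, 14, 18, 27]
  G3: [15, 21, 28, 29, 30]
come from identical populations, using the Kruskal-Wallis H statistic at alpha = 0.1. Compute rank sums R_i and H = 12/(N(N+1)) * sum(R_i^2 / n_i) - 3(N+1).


Step 1: Combine all N = 13 observations and assign midranks.
sorted (value, group, rank): (9,G1,1), (11,G2,2), (12,G2,3), (14,G2,4), (15,G3,5), (16,G1,6), (18,G2,7), (21,G3,8), (22,G1,9), (27,G2,10), (28,G3,11), (29,G3,12), (30,G3,13)
Step 2: Sum ranks within each group.
R_1 = 16 (n_1 = 3)
R_2 = 26 (n_2 = 5)
R_3 = 49 (n_3 = 5)
Step 3: H = 12/(N(N+1)) * sum(R_i^2/n_i) - 3(N+1)
     = 12/(13*14) * (16^2/3 + 26^2/5 + 49^2/5) - 3*14
     = 0.065934 * 700.733 - 42
     = 4.202198.
Step 4: No ties, so H is used without correction.
Step 5: Under H0, H ~ chi^2(2); p-value = 0.122322.
Step 6: alpha = 0.1. fail to reject H0.

H = 4.2022, df = 2, p = 0.122322, fail to reject H0.


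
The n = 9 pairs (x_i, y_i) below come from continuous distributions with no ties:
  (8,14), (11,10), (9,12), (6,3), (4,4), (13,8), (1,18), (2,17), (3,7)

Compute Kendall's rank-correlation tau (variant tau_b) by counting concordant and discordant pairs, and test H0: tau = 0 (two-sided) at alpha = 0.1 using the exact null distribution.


Step 1: Enumerate the 36 unordered pairs (i,j) with i<j and classify each by sign(x_j-x_i) * sign(y_j-y_i).
  (1,2):dx=+3,dy=-4->D; (1,3):dx=+1,dy=-2->D; (1,4):dx=-2,dy=-11->C; (1,5):dx=-4,dy=-10->C
  (1,6):dx=+5,dy=-6->D; (1,7):dx=-7,dy=+4->D; (1,8):dx=-6,dy=+3->D; (1,9):dx=-5,dy=-7->C
  (2,3):dx=-2,dy=+2->D; (2,4):dx=-5,dy=-7->C; (2,5):dx=-7,dy=-6->C; (2,6):dx=+2,dy=-2->D
  (2,7):dx=-10,dy=+8->D; (2,8):dx=-9,dy=+7->D; (2,9):dx=-8,dy=-3->C; (3,4):dx=-3,dy=-9->C
  (3,5):dx=-5,dy=-8->C; (3,6):dx=+4,dy=-4->D; (3,7):dx=-8,dy=+6->D; (3,8):dx=-7,dy=+5->D
  (3,9):dx=-6,dy=-5->C; (4,5):dx=-2,dy=+1->D; (4,6):dx=+7,dy=+5->C; (4,7):dx=-5,dy=+15->D
  (4,8):dx=-4,dy=+14->D; (4,9):dx=-3,dy=+4->D; (5,6):dx=+9,dy=+4->C; (5,7):dx=-3,dy=+14->D
  (5,8):dx=-2,dy=+13->D; (5,9):dx=-1,dy=+3->D; (6,7):dx=-12,dy=+10->D; (6,8):dx=-11,dy=+9->D
  (6,9):dx=-10,dy=-1->C; (7,8):dx=+1,dy=-1->D; (7,9):dx=+2,dy=-11->D; (8,9):dx=+1,dy=-10->D
Step 2: C = 12, D = 24, total pairs = 36.
Step 3: tau = (C - D)/(n(n-1)/2) = (12 - 24)/36 = -0.333333.
Step 4: Exact two-sided p-value (enumerate n! = 362880 permutations of y under H0): p = 0.259518.
Step 5: alpha = 0.1. fail to reject H0.

tau_b = -0.3333 (C=12, D=24), p = 0.259518, fail to reject H0.


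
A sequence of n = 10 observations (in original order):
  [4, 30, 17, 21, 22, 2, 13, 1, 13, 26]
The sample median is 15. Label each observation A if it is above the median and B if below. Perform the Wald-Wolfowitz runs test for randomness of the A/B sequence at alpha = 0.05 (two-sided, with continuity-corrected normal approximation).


Step 1: Compute median = 15; label A = above, B = below.
Labels in order: BAAAABBBBA  (n_A = 5, n_B = 5)
Step 2: Count runs R = 4.
Step 3: Under H0 (random ordering), E[R] = 2*n_A*n_B/(n_A+n_B) + 1 = 2*5*5/10 + 1 = 6.0000.
        Var[R] = 2*n_A*n_B*(2*n_A*n_B - n_A - n_B) / ((n_A+n_B)^2 * (n_A+n_B-1)) = 2000/900 = 2.2222.
        SD[R] = 1.4907.
Step 4: Continuity-corrected z = (R + 0.5 - E[R]) / SD[R] = (4 + 0.5 - 6.0000) / 1.4907 = -1.0062.
Step 5: Two-sided p-value via normal approximation = 2*(1 - Phi(|z|)) = 0.314305.
Step 6: alpha = 0.05. fail to reject H0.

R = 4, z = -1.0062, p = 0.314305, fail to reject H0.


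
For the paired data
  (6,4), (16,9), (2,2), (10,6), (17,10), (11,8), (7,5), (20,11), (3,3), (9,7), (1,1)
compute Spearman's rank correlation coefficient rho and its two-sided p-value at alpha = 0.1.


Step 1: Rank x and y separately (midranks; no ties here).
rank(x): 6->4, 16->9, 2->2, 10->7, 17->10, 11->8, 7->5, 20->11, 3->3, 9->6, 1->1
rank(y): 4->4, 9->9, 2->2, 6->6, 10->10, 8->8, 5->5, 11->11, 3->3, 7->7, 1->1
Step 2: d_i = R_x(i) - R_y(i); compute d_i^2.
  (4-4)^2=0, (9-9)^2=0, (2-2)^2=0, (7-6)^2=1, (10-10)^2=0, (8-8)^2=0, (5-5)^2=0, (11-11)^2=0, (3-3)^2=0, (6-7)^2=1, (1-1)^2=0
sum(d^2) = 2.
Step 3: rho = 1 - 6*2 / (11*(11^2 - 1)) = 1 - 12/1320 = 0.990909.
Step 4: Under H0, t = rho * sqrt((n-2)/(1-rho^2)) = 22.0966 ~ t(9).
Step 5: Two-sided p-value from the t-distribution with 9 df = 0.000000.
Step 6: alpha = 0.1. reject H0.

rho = 0.9909, p = 0.000000, reject H0 at alpha = 0.1.


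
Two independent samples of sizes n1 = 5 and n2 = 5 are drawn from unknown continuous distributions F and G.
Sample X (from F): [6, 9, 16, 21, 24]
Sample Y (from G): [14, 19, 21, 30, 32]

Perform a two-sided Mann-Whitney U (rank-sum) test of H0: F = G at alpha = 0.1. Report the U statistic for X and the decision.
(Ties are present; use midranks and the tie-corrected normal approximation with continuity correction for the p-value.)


Step 1: Combine and sort all 10 observations; assign midranks.
sorted (value, group): (6,X), (9,X), (14,Y), (16,X), (19,Y), (21,X), (21,Y), (24,X), (30,Y), (32,Y)
ranks: 6->1, 9->2, 14->3, 16->4, 19->5, 21->6.5, 21->6.5, 24->8, 30->9, 32->10
Step 2: Rank sum for X: R1 = 1 + 2 + 4 + 6.5 + 8 = 21.5.
Step 3: U_X = R1 - n1(n1+1)/2 = 21.5 - 5*6/2 = 21.5 - 15 = 6.5.
       U_Y = n1*n2 - U_X = 25 - 6.5 = 18.5.
Step 4: Ties are present, so use the tie-corrected normal approximation (with continuity correction) for the p-value.
Step 5: p-value = 0.249153; compare to alpha = 0.1. fail to reject H0.

U_X = 6.5, p = 0.249153, fail to reject H0 at alpha = 0.1.


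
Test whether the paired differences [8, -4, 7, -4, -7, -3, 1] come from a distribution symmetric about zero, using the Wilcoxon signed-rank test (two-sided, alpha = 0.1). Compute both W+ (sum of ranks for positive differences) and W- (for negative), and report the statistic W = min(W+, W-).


Step 1: Drop any zero differences (none here) and take |d_i|.
|d| = [8, 4, 7, 4, 7, 3, 1]
Step 2: Midrank |d_i| (ties get averaged ranks).
ranks: |8|->7, |4|->3.5, |7|->5.5, |4|->3.5, |7|->5.5, |3|->2, |1|->1
Step 3: Attach original signs; sum ranks with positive sign and with negative sign.
W+ = 7 + 5.5 + 1 = 13.5
W- = 3.5 + 3.5 + 5.5 + 2 = 14.5
(Check: W+ + W- = 28 should equal n(n+1)/2 = 28.)
Step 4: Test statistic W = min(W+, W-) = 13.5.
Step 5: Ties in |d|, so use the tie-corrected normal approximation.
        E[W] = n(n+1)/4 = 7*8/4 = 14.
        Tie groups: |d|=4 (t=2), |d|=7 (t=2); sum(t^3 - t) = 12.
        Var[W] = n(n+1)(2n+1)/24 - sum(t^3-t)/48 = 840/24 - 12/48 = 34.75.
        z = (W - E[W]) / sqrt(Var[W]) = (13.5 - 14) / 5.8949 = -0.0848.
        Two-sided p = 2*Phi(z) = 0.932405.
Step 6: alpha = 0.1. fail to reject H0.

W+ = 13.5, W- = 14.5, W = min = 13.5, p = 0.932405, fail to reject H0.


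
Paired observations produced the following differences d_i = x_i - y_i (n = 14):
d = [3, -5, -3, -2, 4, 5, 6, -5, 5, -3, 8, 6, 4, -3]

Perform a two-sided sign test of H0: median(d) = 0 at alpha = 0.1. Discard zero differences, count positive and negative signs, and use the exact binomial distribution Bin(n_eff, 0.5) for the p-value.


Step 1: Discard zero differences. Original n = 14; n_eff = number of nonzero differences = 14.
Nonzero differences (with sign): +3, -5, -3, -2, +4, +5, +6, -5, +5, -3, +8, +6, +4, -3
Step 2: Count signs: positive = 8, negative = 6.
Step 3: Under H0: P(positive) = 0.5, so the number of positives S ~ Bin(14, 0.5).
Step 4: Two-sided exact p-value = sum of Bin(14,0.5) probabilities at or below the observed probability = 0.790527.
Step 5: alpha = 0.1. fail to reject H0.

n_eff = 14, pos = 8, neg = 6, p = 0.790527, fail to reject H0.


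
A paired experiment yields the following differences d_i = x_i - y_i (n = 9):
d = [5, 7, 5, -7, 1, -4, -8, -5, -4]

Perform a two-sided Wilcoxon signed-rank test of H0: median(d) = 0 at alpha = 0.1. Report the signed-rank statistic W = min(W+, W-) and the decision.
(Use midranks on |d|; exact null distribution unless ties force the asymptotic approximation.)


Step 1: Drop any zero differences (none here) and take |d_i|.
|d| = [5, 7, 5, 7, 1, 4, 8, 5, 4]
Step 2: Midrank |d_i| (ties get averaged ranks).
ranks: |5|->5, |7|->7.5, |5|->5, |7|->7.5, |1|->1, |4|->2.5, |8|->9, |5|->5, |4|->2.5
Step 3: Attach original signs; sum ranks with positive sign and with negative sign.
W+ = 5 + 7.5 + 5 + 1 = 18.5
W- = 7.5 + 2.5 + 9 + 5 + 2.5 = 26.5
(Check: W+ + W- = 45 should equal n(n+1)/2 = 45.)
Step 4: Test statistic W = min(W+, W-) = 18.5.
Step 5: Ties in |d|, so use the tie-corrected normal approximation.
        E[W] = n(n+1)/4 = 9*10/4 = 22.5.
        Tie groups: |d|=4 (t=2), |d|=5 (t=3), |d|=7 (t=2); sum(t^3 - t) = 36.
        Var[W] = n(n+1)(2n+1)/24 - sum(t^3-t)/48 = 1710/24 - 36/48 = 70.5.
        z = (W - E[W]) / sqrt(Var[W]) = (18.5 - 22.5) / 8.3964 = -0.4764.
        Two-sided p = 2*Phi(z) = 0.633794.
Step 6: alpha = 0.1. fail to reject H0.

W+ = 18.5, W- = 26.5, W = min = 18.5, p = 0.633794, fail to reject H0.


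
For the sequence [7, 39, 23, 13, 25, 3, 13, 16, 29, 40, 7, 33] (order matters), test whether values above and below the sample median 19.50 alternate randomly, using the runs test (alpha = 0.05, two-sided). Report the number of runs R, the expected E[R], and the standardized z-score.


Step 1: Compute median = 19.50; label A = above, B = below.
Labels in order: BAABABBBAABA  (n_A = 6, n_B = 6)
Step 2: Count runs R = 8.
Step 3: Under H0 (random ordering), E[R] = 2*n_A*n_B/(n_A+n_B) + 1 = 2*6*6/12 + 1 = 7.0000.
        Var[R] = 2*n_A*n_B*(2*n_A*n_B - n_A - n_B) / ((n_A+n_B)^2 * (n_A+n_B-1)) = 4320/1584 = 2.7273.
        SD[R] = 1.6514.
Step 4: Continuity-corrected z = (R - 0.5 - E[R]) / SD[R] = (8 - 0.5 - 7.0000) / 1.6514 = 0.3028.
Step 5: Two-sided p-value via normal approximation = 2*(1 - Phi(|z|)) = 0.762069.
Step 6: alpha = 0.05. fail to reject H0.

R = 8, z = 0.3028, p = 0.762069, fail to reject H0.


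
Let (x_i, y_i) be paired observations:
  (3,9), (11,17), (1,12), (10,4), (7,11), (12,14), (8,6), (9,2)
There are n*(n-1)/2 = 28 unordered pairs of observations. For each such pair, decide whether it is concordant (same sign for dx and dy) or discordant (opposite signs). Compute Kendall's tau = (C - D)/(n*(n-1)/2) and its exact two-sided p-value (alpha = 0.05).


Step 1: Enumerate the 28 unordered pairs (i,j) with i<j and classify each by sign(x_j-x_i) * sign(y_j-y_i).
  (1,2):dx=+8,dy=+8->C; (1,3):dx=-2,dy=+3->D; (1,4):dx=+7,dy=-5->D; (1,5):dx=+4,dy=+2->C
  (1,6):dx=+9,dy=+5->C; (1,7):dx=+5,dy=-3->D; (1,8):dx=+6,dy=-7->D; (2,3):dx=-10,dy=-5->C
  (2,4):dx=-1,dy=-13->C; (2,5):dx=-4,dy=-6->C; (2,6):dx=+1,dy=-3->D; (2,7):dx=-3,dy=-11->C
  (2,8):dx=-2,dy=-15->C; (3,4):dx=+9,dy=-8->D; (3,5):dx=+6,dy=-1->D; (3,6):dx=+11,dy=+2->C
  (3,7):dx=+7,dy=-6->D; (3,8):dx=+8,dy=-10->D; (4,5):dx=-3,dy=+7->D; (4,6):dx=+2,dy=+10->C
  (4,7):dx=-2,dy=+2->D; (4,8):dx=-1,dy=-2->C; (5,6):dx=+5,dy=+3->C; (5,7):dx=+1,dy=-5->D
  (5,8):dx=+2,dy=-9->D; (6,7):dx=-4,dy=-8->C; (6,8):dx=-3,dy=-12->C; (7,8):dx=+1,dy=-4->D
Step 2: C = 14, D = 14, total pairs = 28.
Step 3: tau = (C - D)/(n(n-1)/2) = (14 - 14)/28 = 0.000000.
Step 4: Exact two-sided p-value (enumerate n! = 40320 permutations of y under H0): p = 1.000000.
Step 5: alpha = 0.05. fail to reject H0.

tau_b = 0.0000 (C=14, D=14), p = 1.000000, fail to reject H0.


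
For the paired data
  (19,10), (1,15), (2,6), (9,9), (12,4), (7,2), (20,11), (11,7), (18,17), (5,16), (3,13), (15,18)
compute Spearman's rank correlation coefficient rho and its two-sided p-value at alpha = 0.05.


Step 1: Rank x and y separately (midranks; no ties here).
rank(x): 19->11, 1->1, 2->2, 9->6, 12->8, 7->5, 20->12, 11->7, 18->10, 5->4, 3->3, 15->9
rank(y): 10->6, 15->9, 6->3, 9->5, 4->2, 2->1, 11->7, 7->4, 17->11, 16->10, 13->8, 18->12
Step 2: d_i = R_x(i) - R_y(i); compute d_i^2.
  (11-6)^2=25, (1-9)^2=64, (2-3)^2=1, (6-5)^2=1, (8-2)^2=36, (5-1)^2=16, (12-7)^2=25, (7-4)^2=9, (10-11)^2=1, (4-10)^2=36, (3-8)^2=25, (9-12)^2=9
sum(d^2) = 248.
Step 3: rho = 1 - 6*248 / (12*(12^2 - 1)) = 1 - 1488/1716 = 0.132867.
Step 4: Under H0, t = rho * sqrt((n-2)/(1-rho^2)) = 0.4239 ~ t(10).
Step 5: Two-sided p-value from the t-distribution with 10 df = 0.680598.
Step 6: alpha = 0.05. fail to reject H0.

rho = 0.1329, p = 0.680598, fail to reject H0 at alpha = 0.05.


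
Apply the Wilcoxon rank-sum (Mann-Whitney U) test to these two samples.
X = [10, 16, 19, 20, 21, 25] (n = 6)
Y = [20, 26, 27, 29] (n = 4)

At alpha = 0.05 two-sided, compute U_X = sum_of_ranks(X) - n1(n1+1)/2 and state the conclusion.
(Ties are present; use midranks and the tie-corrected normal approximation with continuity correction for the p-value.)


Step 1: Combine and sort all 10 observations; assign midranks.
sorted (value, group): (10,X), (16,X), (19,X), (20,X), (20,Y), (21,X), (25,X), (26,Y), (27,Y), (29,Y)
ranks: 10->1, 16->2, 19->3, 20->4.5, 20->4.5, 21->6, 25->7, 26->8, 27->9, 29->10
Step 2: Rank sum for X: R1 = 1 + 2 + 3 + 4.5 + 6 + 7 = 23.5.
Step 3: U_X = R1 - n1(n1+1)/2 = 23.5 - 6*7/2 = 23.5 - 21 = 2.5.
       U_Y = n1*n2 - U_X = 24 - 2.5 = 21.5.
Step 4: Ties are present, so use the tie-corrected normal approximation (with continuity correction) for the p-value.
Step 5: p-value = 0.054273; compare to alpha = 0.05. fail to reject H0.

U_X = 2.5, p = 0.054273, fail to reject H0 at alpha = 0.05.


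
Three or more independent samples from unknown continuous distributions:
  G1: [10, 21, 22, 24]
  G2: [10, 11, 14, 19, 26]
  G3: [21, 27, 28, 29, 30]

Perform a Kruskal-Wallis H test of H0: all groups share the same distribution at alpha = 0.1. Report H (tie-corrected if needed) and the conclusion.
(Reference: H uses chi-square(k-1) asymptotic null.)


Step 1: Combine all N = 14 observations and assign midranks.
sorted (value, group, rank): (10,G1,1.5), (10,G2,1.5), (11,G2,3), (14,G2,4), (19,G2,5), (21,G1,6.5), (21,G3,6.5), (22,G1,8), (24,G1,9), (26,G2,10), (27,G3,11), (28,G3,12), (29,G3,13), (30,G3,14)
Step 2: Sum ranks within each group.
R_1 = 25 (n_1 = 4)
R_2 = 23.5 (n_2 = 5)
R_3 = 56.5 (n_3 = 5)
Step 3: H = 12/(N(N+1)) * sum(R_i^2/n_i) - 3(N+1)
     = 12/(14*15) * (25^2/4 + 23.5^2/5 + 56.5^2/5) - 3*15
     = 0.057143 * 905.15 - 45
     = 6.722857.
Step 4: Ties present; correction factor C = 1 - 12/(14^3 - 14) = 0.995604. Corrected H = 6.722857 / 0.995604 = 6.752539.
Step 5: Under H0, H ~ chi^2(2); p-value = 0.034175.
Step 6: alpha = 0.1. reject H0.

H = 6.7525, df = 2, p = 0.034175, reject H0.


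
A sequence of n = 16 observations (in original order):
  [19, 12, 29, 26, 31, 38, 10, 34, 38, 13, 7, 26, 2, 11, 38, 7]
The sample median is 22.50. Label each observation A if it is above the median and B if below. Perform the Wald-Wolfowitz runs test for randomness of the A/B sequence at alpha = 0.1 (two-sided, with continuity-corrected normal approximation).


Step 1: Compute median = 22.50; label A = above, B = below.
Labels in order: BBAAAABAABBABBAB  (n_A = 8, n_B = 8)
Step 2: Count runs R = 9.
Step 3: Under H0 (random ordering), E[R] = 2*n_A*n_B/(n_A+n_B) + 1 = 2*8*8/16 + 1 = 9.0000.
        Var[R] = 2*n_A*n_B*(2*n_A*n_B - n_A - n_B) / ((n_A+n_B)^2 * (n_A+n_B-1)) = 14336/3840 = 3.7333.
        SD[R] = 1.9322.
Step 4: R = E[R], so z = 0 with no continuity correction.
Step 5: Two-sided p-value via normal approximation = 2*(1 - Phi(|z|)) = 1.000000.
Step 6: alpha = 0.1. fail to reject H0.

R = 9, z = 0.0000, p = 1.000000, fail to reject H0.


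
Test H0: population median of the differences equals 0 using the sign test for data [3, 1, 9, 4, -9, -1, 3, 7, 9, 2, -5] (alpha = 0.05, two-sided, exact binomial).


Step 1: Discard zero differences. Original n = 11; n_eff = number of nonzero differences = 11.
Nonzero differences (with sign): +3, +1, +9, +4, -9, -1, +3, +7, +9, +2, -5
Step 2: Count signs: positive = 8, negative = 3.
Step 3: Under H0: P(positive) = 0.5, so the number of positives S ~ Bin(11, 0.5).
Step 4: Two-sided exact p-value = sum of Bin(11,0.5) probabilities at or below the observed probability = 0.226562.
Step 5: alpha = 0.05. fail to reject H0.

n_eff = 11, pos = 8, neg = 3, p = 0.226562, fail to reject H0.


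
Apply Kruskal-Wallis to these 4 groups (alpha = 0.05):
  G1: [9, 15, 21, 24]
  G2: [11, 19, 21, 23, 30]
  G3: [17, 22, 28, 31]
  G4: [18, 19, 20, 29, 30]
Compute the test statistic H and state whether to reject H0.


Step 1: Combine all N = 18 observations and assign midranks.
sorted (value, group, rank): (9,G1,1), (11,G2,2), (15,G1,3), (17,G3,4), (18,G4,5), (19,G2,6.5), (19,G4,6.5), (20,G4,8), (21,G1,9.5), (21,G2,9.5), (22,G3,11), (23,G2,12), (24,G1,13), (28,G3,14), (29,G4,15), (30,G2,16.5), (30,G4,16.5), (31,G3,18)
Step 2: Sum ranks within each group.
R_1 = 26.5 (n_1 = 4)
R_2 = 46.5 (n_2 = 5)
R_3 = 47 (n_3 = 4)
R_4 = 51 (n_4 = 5)
Step 3: H = 12/(N(N+1)) * sum(R_i^2/n_i) - 3(N+1)
     = 12/(18*19) * (26.5^2/4 + 46.5^2/5 + 47^2/4 + 51^2/5) - 3*19
     = 0.035088 * 1680.46 - 57
     = 1.963596.
Step 4: Ties present; correction factor C = 1 - 18/(18^3 - 18) = 0.996904. Corrected H = 1.963596 / 0.996904 = 1.969695.
Step 5: Under H0, H ~ chi^2(3); p-value = 0.578720.
Step 6: alpha = 0.05. fail to reject H0.

H = 1.9697, df = 3, p = 0.578720, fail to reject H0.


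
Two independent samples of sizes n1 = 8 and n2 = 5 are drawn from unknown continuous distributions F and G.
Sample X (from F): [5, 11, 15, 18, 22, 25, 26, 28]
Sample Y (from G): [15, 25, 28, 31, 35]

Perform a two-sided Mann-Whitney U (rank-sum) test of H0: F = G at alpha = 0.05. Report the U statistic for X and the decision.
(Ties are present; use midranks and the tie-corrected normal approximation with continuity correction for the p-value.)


Step 1: Combine and sort all 13 observations; assign midranks.
sorted (value, group): (5,X), (11,X), (15,X), (15,Y), (18,X), (22,X), (25,X), (25,Y), (26,X), (28,X), (28,Y), (31,Y), (35,Y)
ranks: 5->1, 11->2, 15->3.5, 15->3.5, 18->5, 22->6, 25->7.5, 25->7.5, 26->9, 28->10.5, 28->10.5, 31->12, 35->13
Step 2: Rank sum for X: R1 = 1 + 2 + 3.5 + 5 + 6 + 7.5 + 9 + 10.5 = 44.5.
Step 3: U_X = R1 - n1(n1+1)/2 = 44.5 - 8*9/2 = 44.5 - 36 = 8.5.
       U_Y = n1*n2 - U_X = 40 - 8.5 = 31.5.
Step 4: Ties are present, so use the tie-corrected normal approximation (with continuity correction) for the p-value.
Step 5: p-value = 0.105897; compare to alpha = 0.05. fail to reject H0.

U_X = 8.5, p = 0.105897, fail to reject H0 at alpha = 0.05.


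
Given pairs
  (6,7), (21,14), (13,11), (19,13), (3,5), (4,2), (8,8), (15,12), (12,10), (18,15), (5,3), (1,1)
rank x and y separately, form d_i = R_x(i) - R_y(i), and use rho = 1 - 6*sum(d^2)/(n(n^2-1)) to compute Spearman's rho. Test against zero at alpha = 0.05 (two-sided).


Step 1: Rank x and y separately (midranks; no ties here).
rank(x): 6->5, 21->12, 13->8, 19->11, 3->2, 4->3, 8->6, 15->9, 12->7, 18->10, 5->4, 1->1
rank(y): 7->5, 14->11, 11->8, 13->10, 5->4, 2->2, 8->6, 12->9, 10->7, 15->12, 3->3, 1->1
Step 2: d_i = R_x(i) - R_y(i); compute d_i^2.
  (5-5)^2=0, (12-11)^2=1, (8-8)^2=0, (11-10)^2=1, (2-4)^2=4, (3-2)^2=1, (6-6)^2=0, (9-9)^2=0, (7-7)^2=0, (10-12)^2=4, (4-3)^2=1, (1-1)^2=0
sum(d^2) = 12.
Step 3: rho = 1 - 6*12 / (12*(12^2 - 1)) = 1 - 72/1716 = 0.958042.
Step 4: Under H0, t = rho * sqrt((n-2)/(1-rho^2)) = 10.5698 ~ t(10).
Step 5: Two-sided p-value from the t-distribution with 10 df = 0.000001.
Step 6: alpha = 0.05. reject H0.

rho = 0.9580, p = 0.000001, reject H0 at alpha = 0.05.


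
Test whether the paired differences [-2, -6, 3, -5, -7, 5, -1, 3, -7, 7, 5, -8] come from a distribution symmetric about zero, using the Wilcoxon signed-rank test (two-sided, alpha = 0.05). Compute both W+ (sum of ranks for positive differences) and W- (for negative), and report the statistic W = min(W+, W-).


Step 1: Drop any zero differences (none here) and take |d_i|.
|d| = [2, 6, 3, 5, 7, 5, 1, 3, 7, 7, 5, 8]
Step 2: Midrank |d_i| (ties get averaged ranks).
ranks: |2|->2, |6|->8, |3|->3.5, |5|->6, |7|->10, |5|->6, |1|->1, |3|->3.5, |7|->10, |7|->10, |5|->6, |8|->12
Step 3: Attach original signs; sum ranks with positive sign and with negative sign.
W+ = 3.5 + 6 + 3.5 + 10 + 6 = 29
W- = 2 + 8 + 6 + 10 + 1 + 10 + 12 = 49
(Check: W+ + W- = 78 should equal n(n+1)/2 = 78.)
Step 4: Test statistic W = min(W+, W-) = 29.
Step 5: Ties in |d|, so use the tie-corrected normal approximation.
        E[W] = n(n+1)/4 = 12*13/4 = 39.
        Tie groups: |d|=3 (t=2), |d|=5 (t=3), |d|=7 (t=3); sum(t^3 - t) = 54.
        Var[W] = n(n+1)(2n+1)/24 - sum(t^3-t)/48 = 3900/24 - 54/48 = 161.375.
        z = (W - E[W]) / sqrt(Var[W]) = (29 - 39) / 12.7033 = -0.7872.
        Two-sided p = 2*Phi(z) = 0.431168.
Step 6: alpha = 0.05. fail to reject H0.

W+ = 29, W- = 49, W = min = 29, p = 0.431168, fail to reject H0.


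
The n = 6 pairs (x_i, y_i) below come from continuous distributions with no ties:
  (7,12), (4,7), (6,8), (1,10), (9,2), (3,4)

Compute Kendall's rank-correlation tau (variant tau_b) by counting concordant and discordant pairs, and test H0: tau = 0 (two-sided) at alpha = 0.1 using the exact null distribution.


Step 1: Enumerate the 15 unordered pairs (i,j) with i<j and classify each by sign(x_j-x_i) * sign(y_j-y_i).
  (1,2):dx=-3,dy=-5->C; (1,3):dx=-1,dy=-4->C; (1,4):dx=-6,dy=-2->C; (1,5):dx=+2,dy=-10->D
  (1,6):dx=-4,dy=-8->C; (2,3):dx=+2,dy=+1->C; (2,4):dx=-3,dy=+3->D; (2,5):dx=+5,dy=-5->D
  (2,6):dx=-1,dy=-3->C; (3,4):dx=-5,dy=+2->D; (3,5):dx=+3,dy=-6->D; (3,6):dx=-3,dy=-4->C
  (4,5):dx=+8,dy=-8->D; (4,6):dx=+2,dy=-6->D; (5,6):dx=-6,dy=+2->D
Step 2: C = 7, D = 8, total pairs = 15.
Step 3: tau = (C - D)/(n(n-1)/2) = (7 - 8)/15 = -0.066667.
Step 4: Exact two-sided p-value (enumerate n! = 720 permutations of y under H0): p = 1.000000.
Step 5: alpha = 0.1. fail to reject H0.

tau_b = -0.0667 (C=7, D=8), p = 1.000000, fail to reject H0.


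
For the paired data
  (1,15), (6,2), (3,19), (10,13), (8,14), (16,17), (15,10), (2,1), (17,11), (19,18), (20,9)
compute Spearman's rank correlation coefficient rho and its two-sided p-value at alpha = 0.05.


Step 1: Rank x and y separately (midranks; no ties here).
rank(x): 1->1, 6->4, 3->3, 10->6, 8->5, 16->8, 15->7, 2->2, 17->9, 19->10, 20->11
rank(y): 15->8, 2->2, 19->11, 13->6, 14->7, 17->9, 10->4, 1->1, 11->5, 18->10, 9->3
Step 2: d_i = R_x(i) - R_y(i); compute d_i^2.
  (1-8)^2=49, (4-2)^2=4, (3-11)^2=64, (6-6)^2=0, (5-7)^2=4, (8-9)^2=1, (7-4)^2=9, (2-1)^2=1, (9-5)^2=16, (10-10)^2=0, (11-3)^2=64
sum(d^2) = 212.
Step 3: rho = 1 - 6*212 / (11*(11^2 - 1)) = 1 - 1272/1320 = 0.036364.
Step 4: Under H0, t = rho * sqrt((n-2)/(1-rho^2)) = 0.1092 ~ t(9).
Step 5: Two-sided p-value from the t-distribution with 9 df = 0.915468.
Step 6: alpha = 0.05. fail to reject H0.

rho = 0.0364, p = 0.915468, fail to reject H0 at alpha = 0.05.


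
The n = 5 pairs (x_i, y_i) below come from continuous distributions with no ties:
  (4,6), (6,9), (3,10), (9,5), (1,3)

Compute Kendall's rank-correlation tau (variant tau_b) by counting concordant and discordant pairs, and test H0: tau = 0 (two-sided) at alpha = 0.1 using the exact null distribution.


Step 1: Enumerate the 10 unordered pairs (i,j) with i<j and classify each by sign(x_j-x_i) * sign(y_j-y_i).
  (1,2):dx=+2,dy=+3->C; (1,3):dx=-1,dy=+4->D; (1,4):dx=+5,dy=-1->D; (1,5):dx=-3,dy=-3->C
  (2,3):dx=-3,dy=+1->D; (2,4):dx=+3,dy=-4->D; (2,5):dx=-5,dy=-6->C; (3,4):dx=+6,dy=-5->D
  (3,5):dx=-2,dy=-7->C; (4,5):dx=-8,dy=-2->C
Step 2: C = 5, D = 5, total pairs = 10.
Step 3: tau = (C - D)/(n(n-1)/2) = (5 - 5)/10 = 0.000000.
Step 4: Exact two-sided p-value (enumerate n! = 120 permutations of y under H0): p = 1.000000.
Step 5: alpha = 0.1. fail to reject H0.

tau_b = 0.0000 (C=5, D=5), p = 1.000000, fail to reject H0.


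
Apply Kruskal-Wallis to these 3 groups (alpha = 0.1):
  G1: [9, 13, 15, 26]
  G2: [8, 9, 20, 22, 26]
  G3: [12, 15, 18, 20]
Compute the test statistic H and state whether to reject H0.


Step 1: Combine all N = 13 observations and assign midranks.
sorted (value, group, rank): (8,G2,1), (9,G1,2.5), (9,G2,2.5), (12,G3,4), (13,G1,5), (15,G1,6.5), (15,G3,6.5), (18,G3,8), (20,G2,9.5), (20,G3,9.5), (22,G2,11), (26,G1,12.5), (26,G2,12.5)
Step 2: Sum ranks within each group.
R_1 = 26.5 (n_1 = 4)
R_2 = 36.5 (n_2 = 5)
R_3 = 28 (n_3 = 4)
Step 3: H = 12/(N(N+1)) * sum(R_i^2/n_i) - 3(N+1)
     = 12/(13*14) * (26.5^2/4 + 36.5^2/5 + 28^2/4) - 3*14
     = 0.065934 * 638.013 - 42
     = 0.066758.
Step 4: Ties present; correction factor C = 1 - 24/(13^3 - 13) = 0.989011. Corrected H = 0.066758 / 0.989011 = 0.067500.
Step 5: Under H0, H ~ chi^2(2); p-value = 0.966813.
Step 6: alpha = 0.1. fail to reject H0.

H = 0.0675, df = 2, p = 0.966813, fail to reject H0.


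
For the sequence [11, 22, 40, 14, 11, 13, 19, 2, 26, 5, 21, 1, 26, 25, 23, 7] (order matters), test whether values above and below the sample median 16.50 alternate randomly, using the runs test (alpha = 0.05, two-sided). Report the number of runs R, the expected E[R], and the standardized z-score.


Step 1: Compute median = 16.50; label A = above, B = below.
Labels in order: BAABBBABABABAAAB  (n_A = 8, n_B = 8)
Step 2: Count runs R = 11.
Step 3: Under H0 (random ordering), E[R] = 2*n_A*n_B/(n_A+n_B) + 1 = 2*8*8/16 + 1 = 9.0000.
        Var[R] = 2*n_A*n_B*(2*n_A*n_B - n_A - n_B) / ((n_A+n_B)^2 * (n_A+n_B-1)) = 14336/3840 = 3.7333.
        SD[R] = 1.9322.
Step 4: Continuity-corrected z = (R - 0.5 - E[R]) / SD[R] = (11 - 0.5 - 9.0000) / 1.9322 = 0.7763.
Step 5: Two-sided p-value via normal approximation = 2*(1 - Phi(|z|)) = 0.437558.
Step 6: alpha = 0.05. fail to reject H0.

R = 11, z = 0.7763, p = 0.437558, fail to reject H0.


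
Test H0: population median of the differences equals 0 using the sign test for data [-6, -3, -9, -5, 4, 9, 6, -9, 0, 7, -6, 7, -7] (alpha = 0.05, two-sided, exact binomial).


Step 1: Discard zero differences. Original n = 13; n_eff = number of nonzero differences = 12.
Nonzero differences (with sign): -6, -3, -9, -5, +4, +9, +6, -9, +7, -6, +7, -7
Step 2: Count signs: positive = 5, negative = 7.
Step 3: Under H0: P(positive) = 0.5, so the number of positives S ~ Bin(12, 0.5).
Step 4: Two-sided exact p-value = sum of Bin(12,0.5) probabilities at or below the observed probability = 0.774414.
Step 5: alpha = 0.05. fail to reject H0.

n_eff = 12, pos = 5, neg = 7, p = 0.774414, fail to reject H0.


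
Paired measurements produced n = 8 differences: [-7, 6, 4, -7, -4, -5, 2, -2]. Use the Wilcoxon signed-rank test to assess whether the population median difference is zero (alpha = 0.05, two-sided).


Step 1: Drop any zero differences (none here) and take |d_i|.
|d| = [7, 6, 4, 7, 4, 5, 2, 2]
Step 2: Midrank |d_i| (ties get averaged ranks).
ranks: |7|->7.5, |6|->6, |4|->3.5, |7|->7.5, |4|->3.5, |5|->5, |2|->1.5, |2|->1.5
Step 3: Attach original signs; sum ranks with positive sign and with negative sign.
W+ = 6 + 3.5 + 1.5 = 11
W- = 7.5 + 7.5 + 3.5 + 5 + 1.5 = 25
(Check: W+ + W- = 36 should equal n(n+1)/2 = 36.)
Step 4: Test statistic W = min(W+, W-) = 11.
Step 5: Ties in |d|, so use the tie-corrected normal approximation.
        E[W] = n(n+1)/4 = 8*9/4 = 18.
        Tie groups: |d|=2 (t=2), |d|=4 (t=2), |d|=7 (t=2); sum(t^3 - t) = 18.
        Var[W] = n(n+1)(2n+1)/24 - sum(t^3-t)/48 = 1224/24 - 18/48 = 50.625.
        z = (W - E[W]) / sqrt(Var[W]) = (11 - 18) / 7.1151 = -0.9838.
        Two-sided p = 2*Phi(z) = 0.325204.
Step 6: alpha = 0.05. fail to reject H0.

W+ = 11, W- = 25, W = min = 11, p = 0.325204, fail to reject H0.


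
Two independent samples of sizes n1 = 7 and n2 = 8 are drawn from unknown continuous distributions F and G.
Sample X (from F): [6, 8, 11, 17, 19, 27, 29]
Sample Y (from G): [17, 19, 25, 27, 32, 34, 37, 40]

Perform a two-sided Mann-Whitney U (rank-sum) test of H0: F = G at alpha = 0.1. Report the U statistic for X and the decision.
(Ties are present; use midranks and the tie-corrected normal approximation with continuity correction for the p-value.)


Step 1: Combine and sort all 15 observations; assign midranks.
sorted (value, group): (6,X), (8,X), (11,X), (17,X), (17,Y), (19,X), (19,Y), (25,Y), (27,X), (27,Y), (29,X), (32,Y), (34,Y), (37,Y), (40,Y)
ranks: 6->1, 8->2, 11->3, 17->4.5, 17->4.5, 19->6.5, 19->6.5, 25->8, 27->9.5, 27->9.5, 29->11, 32->12, 34->13, 37->14, 40->15
Step 2: Rank sum for X: R1 = 1 + 2 + 3 + 4.5 + 6.5 + 9.5 + 11 = 37.5.
Step 3: U_X = R1 - n1(n1+1)/2 = 37.5 - 7*8/2 = 37.5 - 28 = 9.5.
       U_Y = n1*n2 - U_X = 56 - 9.5 = 46.5.
Step 4: Ties are present, so use the tie-corrected normal approximation (with continuity correction) for the p-value.
Step 5: p-value = 0.036735; compare to alpha = 0.1. reject H0.

U_X = 9.5, p = 0.036735, reject H0 at alpha = 0.1.


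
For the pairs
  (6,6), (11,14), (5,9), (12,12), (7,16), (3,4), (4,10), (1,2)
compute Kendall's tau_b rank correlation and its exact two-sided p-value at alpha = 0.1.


Step 1: Enumerate the 28 unordered pairs (i,j) with i<j and classify each by sign(x_j-x_i) * sign(y_j-y_i).
  (1,2):dx=+5,dy=+8->C; (1,3):dx=-1,dy=+3->D; (1,4):dx=+6,dy=+6->C; (1,5):dx=+1,dy=+10->C
  (1,6):dx=-3,dy=-2->C; (1,7):dx=-2,dy=+4->D; (1,8):dx=-5,dy=-4->C; (2,3):dx=-6,dy=-5->C
  (2,4):dx=+1,dy=-2->D; (2,5):dx=-4,dy=+2->D; (2,6):dx=-8,dy=-10->C; (2,7):dx=-7,dy=-4->C
  (2,8):dx=-10,dy=-12->C; (3,4):dx=+7,dy=+3->C; (3,5):dx=+2,dy=+7->C; (3,6):dx=-2,dy=-5->C
  (3,7):dx=-1,dy=+1->D; (3,8):dx=-4,dy=-7->C; (4,5):dx=-5,dy=+4->D; (4,6):dx=-9,dy=-8->C
  (4,7):dx=-8,dy=-2->C; (4,8):dx=-11,dy=-10->C; (5,6):dx=-4,dy=-12->C; (5,7):dx=-3,dy=-6->C
  (5,8):dx=-6,dy=-14->C; (6,7):dx=+1,dy=+6->C; (6,8):dx=-2,dy=-2->C; (7,8):dx=-3,dy=-8->C
Step 2: C = 22, D = 6, total pairs = 28.
Step 3: tau = (C - D)/(n(n-1)/2) = (22 - 6)/28 = 0.571429.
Step 4: Exact two-sided p-value (enumerate n! = 40320 permutations of y under H0): p = 0.061012.
Step 5: alpha = 0.1. reject H0.

tau_b = 0.5714 (C=22, D=6), p = 0.061012, reject H0.


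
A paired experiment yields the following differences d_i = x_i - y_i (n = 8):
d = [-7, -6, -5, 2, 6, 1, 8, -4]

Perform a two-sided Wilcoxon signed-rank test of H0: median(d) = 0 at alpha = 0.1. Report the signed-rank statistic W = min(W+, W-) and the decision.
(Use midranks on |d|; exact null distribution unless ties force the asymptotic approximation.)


Step 1: Drop any zero differences (none here) and take |d_i|.
|d| = [7, 6, 5, 2, 6, 1, 8, 4]
Step 2: Midrank |d_i| (ties get averaged ranks).
ranks: |7|->7, |6|->5.5, |5|->4, |2|->2, |6|->5.5, |1|->1, |8|->8, |4|->3
Step 3: Attach original signs; sum ranks with positive sign and with negative sign.
W+ = 2 + 5.5 + 1 + 8 = 16.5
W- = 7 + 5.5 + 4 + 3 = 19.5
(Check: W+ + W- = 36 should equal n(n+1)/2 = 36.)
Step 4: Test statistic W = min(W+, W-) = 16.5.
Step 5: Ties in |d|, so use the tie-corrected normal approximation.
        E[W] = n(n+1)/4 = 8*9/4 = 18.
        Tie groups: |d|=6 (t=2); sum(t^3 - t) = 6.
        Var[W] = n(n+1)(2n+1)/24 - sum(t^3-t)/48 = 1224/24 - 6/48 = 50.875.
        z = (W - E[W]) / sqrt(Var[W]) = (16.5 - 18) / 7.1327 = -0.2103.
        Two-sided p = 2*Phi(z) = 0.833434.
Step 6: alpha = 0.1. fail to reject H0.

W+ = 16.5, W- = 19.5, W = min = 16.5, p = 0.833434, fail to reject H0.


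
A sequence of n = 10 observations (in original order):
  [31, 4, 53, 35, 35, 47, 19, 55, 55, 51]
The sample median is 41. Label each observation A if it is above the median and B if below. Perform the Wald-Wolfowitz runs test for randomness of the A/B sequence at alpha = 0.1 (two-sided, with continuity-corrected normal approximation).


Step 1: Compute median = 41; label A = above, B = below.
Labels in order: BBABBABAAA  (n_A = 5, n_B = 5)
Step 2: Count runs R = 6.
Step 3: Under H0 (random ordering), E[R] = 2*n_A*n_B/(n_A+n_B) + 1 = 2*5*5/10 + 1 = 6.0000.
        Var[R] = 2*n_A*n_B*(2*n_A*n_B - n_A - n_B) / ((n_A+n_B)^2 * (n_A+n_B-1)) = 2000/900 = 2.2222.
        SD[R] = 1.4907.
Step 4: R = E[R], so z = 0 with no continuity correction.
Step 5: Two-sided p-value via normal approximation = 2*(1 - Phi(|z|)) = 1.000000.
Step 6: alpha = 0.1. fail to reject H0.

R = 6, z = 0.0000, p = 1.000000, fail to reject H0.


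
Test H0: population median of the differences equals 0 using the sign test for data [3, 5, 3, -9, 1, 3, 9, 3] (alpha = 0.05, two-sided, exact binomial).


Step 1: Discard zero differences. Original n = 8; n_eff = number of nonzero differences = 8.
Nonzero differences (with sign): +3, +5, +3, -9, +1, +3, +9, +3
Step 2: Count signs: positive = 7, negative = 1.
Step 3: Under H0: P(positive) = 0.5, so the number of positives S ~ Bin(8, 0.5).
Step 4: Two-sided exact p-value = sum of Bin(8,0.5) probabilities at or below the observed probability = 0.070312.
Step 5: alpha = 0.05. fail to reject H0.

n_eff = 8, pos = 7, neg = 1, p = 0.070312, fail to reject H0.


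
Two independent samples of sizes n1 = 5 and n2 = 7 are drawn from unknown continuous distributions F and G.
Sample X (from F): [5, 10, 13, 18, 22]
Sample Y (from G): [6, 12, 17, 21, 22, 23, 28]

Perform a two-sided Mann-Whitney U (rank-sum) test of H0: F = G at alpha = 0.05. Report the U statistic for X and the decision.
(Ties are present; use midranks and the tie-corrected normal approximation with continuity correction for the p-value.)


Step 1: Combine and sort all 12 observations; assign midranks.
sorted (value, group): (5,X), (6,Y), (10,X), (12,Y), (13,X), (17,Y), (18,X), (21,Y), (22,X), (22,Y), (23,Y), (28,Y)
ranks: 5->1, 6->2, 10->3, 12->4, 13->5, 17->6, 18->7, 21->8, 22->9.5, 22->9.5, 23->11, 28->12
Step 2: Rank sum for X: R1 = 1 + 3 + 5 + 7 + 9.5 = 25.5.
Step 3: U_X = R1 - n1(n1+1)/2 = 25.5 - 5*6/2 = 25.5 - 15 = 10.5.
       U_Y = n1*n2 - U_X = 35 - 10.5 = 24.5.
Step 4: Ties are present, so use the tie-corrected normal approximation (with continuity correction) for the p-value.
Step 5: p-value = 0.290307; compare to alpha = 0.05. fail to reject H0.

U_X = 10.5, p = 0.290307, fail to reject H0 at alpha = 0.05.


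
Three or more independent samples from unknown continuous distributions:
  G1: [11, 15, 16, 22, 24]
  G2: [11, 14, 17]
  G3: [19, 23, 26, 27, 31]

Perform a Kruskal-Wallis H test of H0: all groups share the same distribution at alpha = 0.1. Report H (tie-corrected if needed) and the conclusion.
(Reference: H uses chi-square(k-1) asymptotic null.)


Step 1: Combine all N = 13 observations and assign midranks.
sorted (value, group, rank): (11,G1,1.5), (11,G2,1.5), (14,G2,3), (15,G1,4), (16,G1,5), (17,G2,6), (19,G3,7), (22,G1,8), (23,G3,9), (24,G1,10), (26,G3,11), (27,G3,12), (31,G3,13)
Step 2: Sum ranks within each group.
R_1 = 28.5 (n_1 = 5)
R_2 = 10.5 (n_2 = 3)
R_3 = 52 (n_3 = 5)
Step 3: H = 12/(N(N+1)) * sum(R_i^2/n_i) - 3(N+1)
     = 12/(13*14) * (28.5^2/5 + 10.5^2/3 + 52^2/5) - 3*14
     = 0.065934 * 740 - 42
     = 6.791209.
Step 4: Ties present; correction factor C = 1 - 6/(13^3 - 13) = 0.997253. Corrected H = 6.791209 / 0.997253 = 6.809917.
Step 5: Under H0, H ~ chi^2(2); p-value = 0.033208.
Step 6: alpha = 0.1. reject H0.

H = 6.8099, df = 2, p = 0.033208, reject H0.
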